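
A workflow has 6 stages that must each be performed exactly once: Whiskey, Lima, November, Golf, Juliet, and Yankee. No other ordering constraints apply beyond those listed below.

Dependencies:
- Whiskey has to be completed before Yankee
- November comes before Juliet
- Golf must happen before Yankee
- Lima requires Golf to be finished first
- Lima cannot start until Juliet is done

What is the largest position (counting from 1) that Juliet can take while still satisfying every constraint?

5

Following the constraints forward from Juliet, its only required successor is Lima.
So at least 1 stage follows Juliet, putting Juliet no later than position 5. That position is achievable by scheduling everything else first.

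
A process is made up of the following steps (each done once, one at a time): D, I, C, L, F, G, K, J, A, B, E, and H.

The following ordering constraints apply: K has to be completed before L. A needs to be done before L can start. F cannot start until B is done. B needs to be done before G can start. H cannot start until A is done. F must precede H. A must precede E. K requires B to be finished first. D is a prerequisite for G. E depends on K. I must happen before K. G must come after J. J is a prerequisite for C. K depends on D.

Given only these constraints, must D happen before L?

Yes

Chaining the stated constraints: D → K → L.
That forces D before L in every valid schedule.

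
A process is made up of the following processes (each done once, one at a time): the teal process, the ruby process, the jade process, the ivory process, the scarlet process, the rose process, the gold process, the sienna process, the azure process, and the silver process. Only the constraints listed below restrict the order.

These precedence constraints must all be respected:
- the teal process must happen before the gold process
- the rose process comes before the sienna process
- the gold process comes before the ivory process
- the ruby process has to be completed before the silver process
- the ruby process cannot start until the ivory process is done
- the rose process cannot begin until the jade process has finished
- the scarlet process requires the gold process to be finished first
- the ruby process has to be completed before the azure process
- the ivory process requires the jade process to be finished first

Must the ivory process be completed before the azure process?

Yes

There is a constraint chain the ivory process → the ruby process → the azure process.
So the ivory process must precede the azure process in any valid ordering.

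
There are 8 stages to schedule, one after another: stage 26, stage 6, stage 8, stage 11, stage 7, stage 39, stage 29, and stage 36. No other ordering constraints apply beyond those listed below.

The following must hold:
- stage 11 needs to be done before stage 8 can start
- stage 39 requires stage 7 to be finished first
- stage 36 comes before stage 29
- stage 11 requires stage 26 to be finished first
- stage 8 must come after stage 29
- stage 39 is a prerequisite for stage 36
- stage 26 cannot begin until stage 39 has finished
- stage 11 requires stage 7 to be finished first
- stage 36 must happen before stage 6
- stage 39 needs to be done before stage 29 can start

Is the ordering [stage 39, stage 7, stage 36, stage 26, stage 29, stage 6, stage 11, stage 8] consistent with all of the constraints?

Here stage 7 comes after stage 39.
Since stage 7 is required before stage 39, the ordering is invalid.

No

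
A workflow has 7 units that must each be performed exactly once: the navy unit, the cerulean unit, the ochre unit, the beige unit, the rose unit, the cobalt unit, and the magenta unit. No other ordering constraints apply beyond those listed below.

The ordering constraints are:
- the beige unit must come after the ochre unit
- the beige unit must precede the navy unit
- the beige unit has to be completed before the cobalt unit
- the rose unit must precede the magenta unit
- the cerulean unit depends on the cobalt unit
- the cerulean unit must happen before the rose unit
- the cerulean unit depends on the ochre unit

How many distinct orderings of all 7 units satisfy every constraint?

Only the ochre unit has no prerequisites, so it must go first.
Enumerating by repeatedly choosing an available unit (one whose prerequisites are all placed) gives 5 distinct complete orderings.

5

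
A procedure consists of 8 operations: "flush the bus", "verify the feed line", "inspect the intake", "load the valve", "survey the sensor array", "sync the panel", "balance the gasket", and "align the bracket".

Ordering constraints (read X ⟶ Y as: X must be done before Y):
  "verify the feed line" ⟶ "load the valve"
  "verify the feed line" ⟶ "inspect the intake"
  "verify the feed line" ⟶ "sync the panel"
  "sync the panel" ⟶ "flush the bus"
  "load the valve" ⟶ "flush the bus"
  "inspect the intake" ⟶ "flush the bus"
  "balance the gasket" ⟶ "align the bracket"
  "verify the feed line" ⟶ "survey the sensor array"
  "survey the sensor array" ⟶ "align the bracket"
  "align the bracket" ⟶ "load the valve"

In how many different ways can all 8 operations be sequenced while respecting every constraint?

80

The operations with no prerequisites are "verify the feed line", "balance the gasket"; any of them can be placed first.
Enumerating by repeatedly choosing an available operation (one whose prerequisites are all placed) gives 80 distinct complete orderings.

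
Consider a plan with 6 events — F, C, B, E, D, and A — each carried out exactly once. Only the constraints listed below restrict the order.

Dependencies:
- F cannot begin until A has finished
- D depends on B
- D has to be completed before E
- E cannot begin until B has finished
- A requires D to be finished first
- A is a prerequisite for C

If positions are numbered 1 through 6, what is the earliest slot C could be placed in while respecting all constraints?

4

Every event that must precede C has to come before it. Tracing all chains that end at C, those events are: B, D, A — 3 in total.
With 3 mandatory predecessors, the earliest C can sit is position 3+1 = 4, and placing just those 3 first achieves it.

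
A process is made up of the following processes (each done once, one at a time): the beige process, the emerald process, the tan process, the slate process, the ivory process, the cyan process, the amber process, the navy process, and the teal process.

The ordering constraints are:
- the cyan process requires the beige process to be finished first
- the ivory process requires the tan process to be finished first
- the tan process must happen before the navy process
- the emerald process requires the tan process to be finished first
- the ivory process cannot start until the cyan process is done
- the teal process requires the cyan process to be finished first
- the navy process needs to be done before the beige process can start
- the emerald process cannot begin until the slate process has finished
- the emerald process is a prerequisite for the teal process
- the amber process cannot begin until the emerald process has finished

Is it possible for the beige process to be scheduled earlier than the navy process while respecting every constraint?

No

Following the navy process → the beige process, the navy process must precede the beige process in every valid ordering.
So no valid ordering can have the beige process before the navy process.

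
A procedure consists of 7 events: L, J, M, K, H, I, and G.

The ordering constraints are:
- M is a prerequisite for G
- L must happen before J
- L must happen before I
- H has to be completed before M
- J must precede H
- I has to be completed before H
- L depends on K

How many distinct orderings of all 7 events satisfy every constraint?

Only K has no prerequisites, so it must go first.
Enumerating by repeatedly choosing an available event (one whose prerequisites are all placed) gives 2 distinct complete orderings.

2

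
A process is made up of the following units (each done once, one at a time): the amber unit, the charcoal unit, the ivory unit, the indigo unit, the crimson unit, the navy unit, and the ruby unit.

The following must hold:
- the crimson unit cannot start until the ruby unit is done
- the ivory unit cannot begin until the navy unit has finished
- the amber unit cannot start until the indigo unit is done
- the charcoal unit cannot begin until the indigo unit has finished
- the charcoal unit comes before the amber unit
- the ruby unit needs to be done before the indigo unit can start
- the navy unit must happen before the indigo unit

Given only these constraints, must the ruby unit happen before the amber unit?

Tracing the constraints gives a chain: the ruby unit → the indigo unit → the amber unit.
Hence the ruby unit necessarily comes before the amber unit.

Yes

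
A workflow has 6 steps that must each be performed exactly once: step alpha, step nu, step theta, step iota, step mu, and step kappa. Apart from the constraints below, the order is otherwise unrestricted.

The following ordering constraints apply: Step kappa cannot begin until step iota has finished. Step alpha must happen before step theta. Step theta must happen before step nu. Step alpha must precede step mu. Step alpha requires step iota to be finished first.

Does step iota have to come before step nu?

There is a constraint chain step iota → step alpha → step theta → step nu.
Hence step iota necessarily comes before step nu.

Yes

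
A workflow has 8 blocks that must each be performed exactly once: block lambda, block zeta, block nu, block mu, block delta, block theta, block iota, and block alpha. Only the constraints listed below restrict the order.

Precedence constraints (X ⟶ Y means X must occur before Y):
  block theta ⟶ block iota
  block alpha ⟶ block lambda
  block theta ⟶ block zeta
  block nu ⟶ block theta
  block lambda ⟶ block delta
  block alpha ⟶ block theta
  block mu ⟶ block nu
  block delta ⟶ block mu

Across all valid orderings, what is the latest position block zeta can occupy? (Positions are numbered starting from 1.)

8

Nothing depends on block zeta, so it can be the final block, position 8.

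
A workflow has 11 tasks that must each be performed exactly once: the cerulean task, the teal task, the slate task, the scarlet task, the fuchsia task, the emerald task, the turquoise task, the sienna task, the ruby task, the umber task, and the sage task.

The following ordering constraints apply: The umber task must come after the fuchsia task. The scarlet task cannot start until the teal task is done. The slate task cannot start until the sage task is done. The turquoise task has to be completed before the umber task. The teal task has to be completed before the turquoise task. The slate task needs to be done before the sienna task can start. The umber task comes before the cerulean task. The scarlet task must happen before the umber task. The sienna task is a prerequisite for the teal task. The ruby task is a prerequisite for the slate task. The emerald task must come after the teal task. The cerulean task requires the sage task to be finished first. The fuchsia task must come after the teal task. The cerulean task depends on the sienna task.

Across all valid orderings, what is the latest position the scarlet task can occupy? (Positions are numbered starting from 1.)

Following every chain forward from the scarlet task, the tasks that must come later are the cerulean task, the umber task — 2 of them.
So at least 2 tasks follow the scarlet task, putting the scarlet task no later than position 9. That position is achievable by scheduling everything else first.

9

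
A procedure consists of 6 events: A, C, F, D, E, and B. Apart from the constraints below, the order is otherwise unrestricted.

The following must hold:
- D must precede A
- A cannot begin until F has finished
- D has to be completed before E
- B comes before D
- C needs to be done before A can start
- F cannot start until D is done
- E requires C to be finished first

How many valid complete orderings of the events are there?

11

The events with no prerequisites are C, B; any of them can be placed first.
Systematically extending each partial ordering one event at a time and counting, there are 11 complete orderings.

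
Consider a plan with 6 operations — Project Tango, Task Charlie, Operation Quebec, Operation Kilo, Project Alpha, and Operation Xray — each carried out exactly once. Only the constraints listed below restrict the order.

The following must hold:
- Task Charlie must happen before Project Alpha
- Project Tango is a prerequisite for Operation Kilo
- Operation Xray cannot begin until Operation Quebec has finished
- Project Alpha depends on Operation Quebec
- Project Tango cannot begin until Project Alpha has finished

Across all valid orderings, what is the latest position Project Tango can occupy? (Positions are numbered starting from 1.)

Following the constraints forward from Project Tango, its only required successor is Operation Kilo.
So at least 1 operation follows Project Tango, putting Project Tango no later than position 5. That position is achievable by scheduling everything else first.

5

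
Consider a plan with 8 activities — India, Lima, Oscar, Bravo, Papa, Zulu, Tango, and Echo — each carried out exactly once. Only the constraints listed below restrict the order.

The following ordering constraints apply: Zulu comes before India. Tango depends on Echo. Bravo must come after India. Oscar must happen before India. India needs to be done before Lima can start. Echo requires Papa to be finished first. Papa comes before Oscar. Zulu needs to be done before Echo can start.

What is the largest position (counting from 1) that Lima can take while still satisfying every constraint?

8

Nothing depends on Lima, so it can be the final activity, position 8.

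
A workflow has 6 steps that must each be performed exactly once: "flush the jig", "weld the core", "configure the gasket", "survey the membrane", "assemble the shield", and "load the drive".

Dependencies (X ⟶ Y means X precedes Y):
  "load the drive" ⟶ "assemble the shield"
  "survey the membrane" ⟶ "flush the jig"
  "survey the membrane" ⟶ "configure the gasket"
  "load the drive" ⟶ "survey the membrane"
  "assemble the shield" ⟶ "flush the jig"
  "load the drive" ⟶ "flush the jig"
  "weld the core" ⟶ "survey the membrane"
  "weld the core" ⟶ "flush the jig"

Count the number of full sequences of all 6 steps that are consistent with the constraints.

The steps with no prerequisites are "weld the core", "load the drive"; any of them can be placed first.
Enumerating by repeatedly choosing an available step (one whose prerequisites are all placed) gives 12 distinct complete orderings.

12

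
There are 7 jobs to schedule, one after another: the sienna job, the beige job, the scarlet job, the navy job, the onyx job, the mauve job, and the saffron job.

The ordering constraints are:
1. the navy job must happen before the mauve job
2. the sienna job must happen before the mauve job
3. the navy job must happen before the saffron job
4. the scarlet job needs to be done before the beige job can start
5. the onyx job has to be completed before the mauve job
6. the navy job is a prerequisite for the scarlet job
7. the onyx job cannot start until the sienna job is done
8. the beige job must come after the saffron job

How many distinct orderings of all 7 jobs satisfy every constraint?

2 jobs have no prerequisites (the sienna job, the navy job), so any of them could come first.
Systematically extending each partial ordering one job at a time and counting, there are 68 complete orderings.

68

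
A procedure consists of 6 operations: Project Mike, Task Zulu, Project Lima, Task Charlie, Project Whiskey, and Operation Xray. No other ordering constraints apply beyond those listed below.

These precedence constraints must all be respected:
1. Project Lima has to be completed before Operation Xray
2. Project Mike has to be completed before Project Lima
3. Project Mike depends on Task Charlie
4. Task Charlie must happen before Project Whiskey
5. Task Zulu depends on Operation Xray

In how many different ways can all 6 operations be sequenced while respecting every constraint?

Task Charlie is the only operation with nothing required before it, so every ordering starts there.
Enumerating by repeatedly choosing an available operation (one whose prerequisites are all placed) gives 5 distinct complete orderings.

5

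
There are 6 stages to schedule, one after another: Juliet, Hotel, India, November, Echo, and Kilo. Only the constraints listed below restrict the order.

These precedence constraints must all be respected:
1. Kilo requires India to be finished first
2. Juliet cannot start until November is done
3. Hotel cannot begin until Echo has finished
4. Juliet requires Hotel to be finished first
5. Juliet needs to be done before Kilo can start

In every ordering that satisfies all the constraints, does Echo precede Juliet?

Yes

Chaining the stated constraints: Echo → Hotel → Juliet.
That forces Echo before Juliet in every valid schedule.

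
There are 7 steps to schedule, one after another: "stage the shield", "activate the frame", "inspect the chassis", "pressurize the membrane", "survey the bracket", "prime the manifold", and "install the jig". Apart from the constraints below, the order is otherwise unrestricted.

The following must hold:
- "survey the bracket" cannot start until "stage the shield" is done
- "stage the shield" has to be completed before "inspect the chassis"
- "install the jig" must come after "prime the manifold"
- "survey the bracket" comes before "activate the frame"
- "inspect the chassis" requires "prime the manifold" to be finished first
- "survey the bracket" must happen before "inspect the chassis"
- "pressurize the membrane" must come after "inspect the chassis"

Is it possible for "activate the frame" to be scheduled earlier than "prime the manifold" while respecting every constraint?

The constraints leave "activate the frame" and "prime the manifold" unordered relative to each other; nothing requires "prime the manifold" earlier.
That means at least one valid schedule has "activate the frame" before "prime the manifold".

Yes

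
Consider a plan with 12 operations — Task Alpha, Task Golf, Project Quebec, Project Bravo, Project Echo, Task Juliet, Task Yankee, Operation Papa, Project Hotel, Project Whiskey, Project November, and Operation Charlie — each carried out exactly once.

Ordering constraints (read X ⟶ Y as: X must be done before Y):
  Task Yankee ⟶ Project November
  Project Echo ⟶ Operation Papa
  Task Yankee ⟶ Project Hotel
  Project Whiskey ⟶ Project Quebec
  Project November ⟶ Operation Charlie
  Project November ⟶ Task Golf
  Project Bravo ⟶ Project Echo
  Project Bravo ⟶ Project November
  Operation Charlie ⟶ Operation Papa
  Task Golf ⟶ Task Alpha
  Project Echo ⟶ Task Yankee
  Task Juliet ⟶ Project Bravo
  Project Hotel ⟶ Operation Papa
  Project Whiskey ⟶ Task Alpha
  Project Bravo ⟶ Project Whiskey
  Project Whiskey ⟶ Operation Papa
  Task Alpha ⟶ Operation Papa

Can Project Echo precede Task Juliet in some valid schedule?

There is a dependency chain Task Juliet → Project Bravo → Project Echo, so Project Echo always comes after Task Juliet.
Hence Project Echo can never be scheduled before Task Juliet.

No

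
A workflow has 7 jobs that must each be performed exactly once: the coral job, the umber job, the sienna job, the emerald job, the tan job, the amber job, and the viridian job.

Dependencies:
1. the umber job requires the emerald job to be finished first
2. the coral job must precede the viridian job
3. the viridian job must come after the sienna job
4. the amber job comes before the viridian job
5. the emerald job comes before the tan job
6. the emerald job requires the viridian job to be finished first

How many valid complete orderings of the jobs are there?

3 jobs have no prerequisites (the coral job, the sienna job, the amber job), so any of them could come first.
Enumerating by repeatedly choosing an available job (one whose prerequisites are all placed) gives 12 distinct complete orderings.

12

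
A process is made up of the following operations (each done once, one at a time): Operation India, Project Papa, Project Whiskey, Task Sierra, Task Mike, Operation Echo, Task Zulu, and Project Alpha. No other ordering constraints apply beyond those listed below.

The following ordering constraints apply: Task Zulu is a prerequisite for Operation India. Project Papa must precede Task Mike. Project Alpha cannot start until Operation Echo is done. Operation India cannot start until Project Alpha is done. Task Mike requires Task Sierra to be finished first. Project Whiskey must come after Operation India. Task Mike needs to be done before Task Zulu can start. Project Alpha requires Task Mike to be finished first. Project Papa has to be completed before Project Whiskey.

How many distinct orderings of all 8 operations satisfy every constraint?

3 operations have no prerequisites (Project Papa, Task Sierra, Operation Echo), so any of them could come first.
Systematically extending each partial ordering one operation at a time and counting, there are 18 complete orderings.

18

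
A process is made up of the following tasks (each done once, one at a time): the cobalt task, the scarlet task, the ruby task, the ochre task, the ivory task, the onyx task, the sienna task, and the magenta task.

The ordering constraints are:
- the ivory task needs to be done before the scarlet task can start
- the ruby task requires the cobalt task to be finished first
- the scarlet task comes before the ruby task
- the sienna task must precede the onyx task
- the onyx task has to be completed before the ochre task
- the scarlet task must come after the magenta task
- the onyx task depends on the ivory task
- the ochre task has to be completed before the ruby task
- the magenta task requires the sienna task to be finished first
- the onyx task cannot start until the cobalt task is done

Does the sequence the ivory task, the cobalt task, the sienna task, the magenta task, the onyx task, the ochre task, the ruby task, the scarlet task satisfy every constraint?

In the proposed order, the ruby task appears before the scarlet task.
That contradicts the constraint that the scarlet task must precede the ruby task.

No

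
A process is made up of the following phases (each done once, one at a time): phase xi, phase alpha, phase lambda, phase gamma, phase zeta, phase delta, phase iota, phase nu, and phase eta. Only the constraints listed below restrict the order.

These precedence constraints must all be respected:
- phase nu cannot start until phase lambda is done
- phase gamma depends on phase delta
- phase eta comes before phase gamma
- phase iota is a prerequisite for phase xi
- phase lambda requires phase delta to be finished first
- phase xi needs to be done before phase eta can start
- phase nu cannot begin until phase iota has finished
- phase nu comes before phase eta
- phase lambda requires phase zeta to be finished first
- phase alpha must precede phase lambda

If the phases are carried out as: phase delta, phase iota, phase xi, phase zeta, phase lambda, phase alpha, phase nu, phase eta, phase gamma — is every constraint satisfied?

The sequence places phase lambda ahead of phase alpha.
But one of the constraints requires phase alpha before phase lambda, so this ordering violates it.

No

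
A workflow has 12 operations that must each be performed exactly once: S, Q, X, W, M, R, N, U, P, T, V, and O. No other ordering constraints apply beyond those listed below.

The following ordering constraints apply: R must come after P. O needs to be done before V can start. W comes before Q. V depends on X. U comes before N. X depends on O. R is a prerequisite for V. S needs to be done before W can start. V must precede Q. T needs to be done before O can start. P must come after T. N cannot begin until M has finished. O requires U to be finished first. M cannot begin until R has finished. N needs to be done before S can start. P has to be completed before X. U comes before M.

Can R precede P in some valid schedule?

No

Following P → R, P must precede R in every valid ordering.
Hence R can never be scheduled before P.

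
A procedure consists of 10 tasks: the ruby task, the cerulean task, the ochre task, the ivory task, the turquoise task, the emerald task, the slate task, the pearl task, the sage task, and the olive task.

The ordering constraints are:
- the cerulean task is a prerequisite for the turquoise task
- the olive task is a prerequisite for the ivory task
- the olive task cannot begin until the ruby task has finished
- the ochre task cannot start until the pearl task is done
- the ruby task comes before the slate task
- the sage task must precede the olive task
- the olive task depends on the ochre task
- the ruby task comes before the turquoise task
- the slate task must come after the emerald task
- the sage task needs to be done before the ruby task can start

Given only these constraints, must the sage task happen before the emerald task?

No

No chain of constraints connects the sage task to the emerald task in either direction.
There exist valid orderings with the emerald task before the sage task, so the sage task is not required to come first.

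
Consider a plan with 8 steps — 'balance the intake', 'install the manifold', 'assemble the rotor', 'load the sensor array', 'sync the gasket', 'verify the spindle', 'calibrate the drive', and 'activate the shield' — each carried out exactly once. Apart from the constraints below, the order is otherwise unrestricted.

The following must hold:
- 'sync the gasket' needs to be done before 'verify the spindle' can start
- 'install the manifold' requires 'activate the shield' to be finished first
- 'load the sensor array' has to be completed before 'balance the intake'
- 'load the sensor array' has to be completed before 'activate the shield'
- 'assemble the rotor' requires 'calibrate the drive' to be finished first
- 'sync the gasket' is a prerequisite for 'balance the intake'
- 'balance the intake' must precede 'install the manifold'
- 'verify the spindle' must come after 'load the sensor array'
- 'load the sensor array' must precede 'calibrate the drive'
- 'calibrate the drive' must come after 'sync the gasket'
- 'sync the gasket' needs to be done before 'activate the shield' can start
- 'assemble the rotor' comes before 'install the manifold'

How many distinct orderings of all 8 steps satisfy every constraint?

2 steps have no prerequisites ('load the sensor array', 'sync the gasket'), so any of them could come first.
Systematically extending each partial ordering one step at a time and counting, there are 144 complete orderings.

144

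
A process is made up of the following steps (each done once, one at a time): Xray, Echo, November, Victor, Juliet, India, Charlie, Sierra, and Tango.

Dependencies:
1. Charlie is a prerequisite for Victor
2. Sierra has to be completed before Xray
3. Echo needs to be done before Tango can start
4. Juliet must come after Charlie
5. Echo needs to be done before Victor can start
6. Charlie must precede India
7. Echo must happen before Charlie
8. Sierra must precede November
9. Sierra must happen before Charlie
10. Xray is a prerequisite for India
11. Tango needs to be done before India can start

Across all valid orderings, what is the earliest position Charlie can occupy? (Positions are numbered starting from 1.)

Every step that must precede Charlie has to come before it. Tracing all chains that end at Charlie, those steps are: Echo, Sierra — 2 in total.
With 2 mandatory predecessors, the earliest Charlie can sit is position 2+1 = 3, and placing just those 2 first achieves it.

3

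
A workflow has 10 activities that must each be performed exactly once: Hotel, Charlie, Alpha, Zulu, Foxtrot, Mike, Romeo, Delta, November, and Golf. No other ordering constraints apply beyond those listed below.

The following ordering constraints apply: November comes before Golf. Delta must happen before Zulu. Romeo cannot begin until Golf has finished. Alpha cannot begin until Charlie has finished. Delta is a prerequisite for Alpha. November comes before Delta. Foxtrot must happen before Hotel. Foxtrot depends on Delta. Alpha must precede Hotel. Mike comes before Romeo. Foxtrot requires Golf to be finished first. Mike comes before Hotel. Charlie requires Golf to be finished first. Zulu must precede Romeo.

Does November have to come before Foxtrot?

Tracing the constraints gives a chain: November → Golf → Foxtrot.
Hence November necessarily comes before Foxtrot.

Yes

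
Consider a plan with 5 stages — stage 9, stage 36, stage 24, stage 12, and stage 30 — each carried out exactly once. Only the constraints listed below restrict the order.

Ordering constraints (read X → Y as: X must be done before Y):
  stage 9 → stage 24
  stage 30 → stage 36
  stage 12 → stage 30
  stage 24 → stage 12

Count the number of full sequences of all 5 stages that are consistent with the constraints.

1

Stage 9 is the only stage with nothing required before it, so every ordering starts there.
Every stage is then forced in turn, so only 1 complete ordering is consistent with the constraints.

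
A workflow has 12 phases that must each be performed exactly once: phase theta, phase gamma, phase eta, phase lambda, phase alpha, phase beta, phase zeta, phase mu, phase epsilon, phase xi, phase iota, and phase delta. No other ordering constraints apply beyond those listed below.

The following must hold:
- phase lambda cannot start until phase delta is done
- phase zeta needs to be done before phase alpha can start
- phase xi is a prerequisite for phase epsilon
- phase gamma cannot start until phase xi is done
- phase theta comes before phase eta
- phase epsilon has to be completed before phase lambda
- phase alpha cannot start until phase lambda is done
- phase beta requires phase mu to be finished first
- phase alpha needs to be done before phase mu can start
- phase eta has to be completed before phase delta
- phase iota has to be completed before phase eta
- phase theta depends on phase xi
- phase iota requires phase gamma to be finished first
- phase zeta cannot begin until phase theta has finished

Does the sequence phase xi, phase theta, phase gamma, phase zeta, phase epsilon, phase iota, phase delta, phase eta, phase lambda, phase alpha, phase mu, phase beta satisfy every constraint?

The sequence places phase delta ahead of phase eta.
That contradicts the constraint that phase eta must precede phase delta.

No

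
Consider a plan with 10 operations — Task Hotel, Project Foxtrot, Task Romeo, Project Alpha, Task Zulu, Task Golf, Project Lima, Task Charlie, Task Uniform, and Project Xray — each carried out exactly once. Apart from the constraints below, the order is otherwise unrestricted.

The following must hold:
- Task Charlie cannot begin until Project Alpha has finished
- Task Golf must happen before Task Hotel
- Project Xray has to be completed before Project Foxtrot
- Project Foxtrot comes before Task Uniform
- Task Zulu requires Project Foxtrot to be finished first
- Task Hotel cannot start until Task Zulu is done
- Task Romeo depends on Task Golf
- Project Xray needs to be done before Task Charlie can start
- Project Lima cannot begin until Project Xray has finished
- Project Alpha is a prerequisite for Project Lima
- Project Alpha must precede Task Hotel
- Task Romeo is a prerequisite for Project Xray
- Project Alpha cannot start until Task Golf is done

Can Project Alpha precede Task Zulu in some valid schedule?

Yes

No chain of constraints runs from Task Zulu to Project Alpha, so Task Zulu is not required to come first.
So a valid ordering placing Project Alpha earlier than Task Zulu exists.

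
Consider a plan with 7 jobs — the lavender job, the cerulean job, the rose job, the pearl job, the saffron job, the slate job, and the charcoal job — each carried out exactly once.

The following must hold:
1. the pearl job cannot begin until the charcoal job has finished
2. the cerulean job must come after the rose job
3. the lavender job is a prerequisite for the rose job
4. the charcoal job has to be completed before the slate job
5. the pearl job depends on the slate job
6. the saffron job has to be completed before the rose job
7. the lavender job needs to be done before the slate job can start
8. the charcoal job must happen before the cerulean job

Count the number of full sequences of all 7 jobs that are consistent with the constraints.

50

The jobs with no prerequisites are the lavender job, the saffron job, the charcoal job; any of them can be placed first.
Enumerating by repeatedly choosing an available job (one whose prerequisites are all placed) gives 50 distinct complete orderings.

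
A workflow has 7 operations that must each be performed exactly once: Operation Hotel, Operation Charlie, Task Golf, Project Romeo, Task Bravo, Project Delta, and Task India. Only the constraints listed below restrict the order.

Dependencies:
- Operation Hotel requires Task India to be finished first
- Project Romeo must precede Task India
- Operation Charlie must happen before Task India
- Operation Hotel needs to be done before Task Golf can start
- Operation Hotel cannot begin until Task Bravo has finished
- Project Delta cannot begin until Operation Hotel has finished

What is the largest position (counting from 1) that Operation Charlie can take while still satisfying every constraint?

Following every chain forward from Operation Charlie, the operations that must come later are Operation Hotel, Task Golf, Project Delta, Task India — 4 of them.
With 4 mandatory successors out of 7 operations total, the latest slot for Operation Charlie is 7−4 = 3, and it's reachable by doing all non-successors before Operation Charlie.

3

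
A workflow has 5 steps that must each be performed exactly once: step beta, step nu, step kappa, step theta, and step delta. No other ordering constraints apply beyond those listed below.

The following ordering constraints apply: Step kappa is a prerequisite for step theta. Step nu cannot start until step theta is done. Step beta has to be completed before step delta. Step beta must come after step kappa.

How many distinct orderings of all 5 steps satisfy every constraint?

6

Only step kappa has no prerequisites, so it must go first.
Counting all ways to extend the partial order to a total order gives 6.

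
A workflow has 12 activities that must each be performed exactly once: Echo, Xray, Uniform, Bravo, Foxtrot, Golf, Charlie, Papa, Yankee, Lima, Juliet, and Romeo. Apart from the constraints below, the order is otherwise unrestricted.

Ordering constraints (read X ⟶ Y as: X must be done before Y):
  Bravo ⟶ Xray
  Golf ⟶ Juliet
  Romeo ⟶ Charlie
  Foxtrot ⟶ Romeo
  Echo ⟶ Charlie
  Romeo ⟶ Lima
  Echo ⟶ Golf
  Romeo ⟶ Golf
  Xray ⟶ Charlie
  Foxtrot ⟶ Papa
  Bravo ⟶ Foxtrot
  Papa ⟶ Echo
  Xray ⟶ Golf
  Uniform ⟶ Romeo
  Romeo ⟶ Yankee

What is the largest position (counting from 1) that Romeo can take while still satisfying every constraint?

Every activity that must follow Romeo has to come after it. Tracing all chains starting from Romeo, those activities are: Golf, Charlie, Yankee, Lima, Juliet — 5 in total.
With 5 mandatory successors out of 12 activities total, the latest slot for Romeo is 12−5 = 7, and it's reachable by doing all non-successors before Romeo.

7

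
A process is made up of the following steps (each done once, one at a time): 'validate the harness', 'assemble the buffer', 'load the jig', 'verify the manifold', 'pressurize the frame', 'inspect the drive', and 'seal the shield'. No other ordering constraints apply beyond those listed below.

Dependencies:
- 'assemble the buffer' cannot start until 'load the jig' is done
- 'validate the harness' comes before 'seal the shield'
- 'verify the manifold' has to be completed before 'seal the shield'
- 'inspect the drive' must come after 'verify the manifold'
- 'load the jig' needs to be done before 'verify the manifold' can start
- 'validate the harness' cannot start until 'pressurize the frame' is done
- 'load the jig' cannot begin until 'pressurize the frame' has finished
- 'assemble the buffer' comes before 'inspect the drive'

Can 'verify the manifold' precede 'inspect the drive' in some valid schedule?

Yes

'verify the manifold' is actually forced before 'inspect the drive' by the constraints, so certainly some valid ordering has 'verify the manifold' first.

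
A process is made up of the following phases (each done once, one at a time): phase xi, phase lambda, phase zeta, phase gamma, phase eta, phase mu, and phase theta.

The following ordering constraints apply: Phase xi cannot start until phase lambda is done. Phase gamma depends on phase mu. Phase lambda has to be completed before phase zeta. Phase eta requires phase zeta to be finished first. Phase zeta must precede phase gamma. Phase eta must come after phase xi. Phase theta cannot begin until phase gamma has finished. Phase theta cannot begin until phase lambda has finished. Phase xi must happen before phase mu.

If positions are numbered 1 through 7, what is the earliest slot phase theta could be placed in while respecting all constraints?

6

Working backwards through the constraints from phase theta, its full set of required predecessors is phase xi, phase lambda, phase zeta, phase gamma, phase mu — 5 of them.
So at minimum 5 phases come before phase theta, putting phase theta no earlier than position 6. That position is achievable by scheduling exactly those predecessors first.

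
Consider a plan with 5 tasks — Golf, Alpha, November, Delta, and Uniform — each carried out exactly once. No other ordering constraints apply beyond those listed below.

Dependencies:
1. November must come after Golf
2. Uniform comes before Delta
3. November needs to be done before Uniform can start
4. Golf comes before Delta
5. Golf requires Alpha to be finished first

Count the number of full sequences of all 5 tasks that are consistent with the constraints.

1

Only Alpha has no prerequisites, so it must go first.
Every task is then forced in turn, so only 1 complete ordering is consistent with the constraints.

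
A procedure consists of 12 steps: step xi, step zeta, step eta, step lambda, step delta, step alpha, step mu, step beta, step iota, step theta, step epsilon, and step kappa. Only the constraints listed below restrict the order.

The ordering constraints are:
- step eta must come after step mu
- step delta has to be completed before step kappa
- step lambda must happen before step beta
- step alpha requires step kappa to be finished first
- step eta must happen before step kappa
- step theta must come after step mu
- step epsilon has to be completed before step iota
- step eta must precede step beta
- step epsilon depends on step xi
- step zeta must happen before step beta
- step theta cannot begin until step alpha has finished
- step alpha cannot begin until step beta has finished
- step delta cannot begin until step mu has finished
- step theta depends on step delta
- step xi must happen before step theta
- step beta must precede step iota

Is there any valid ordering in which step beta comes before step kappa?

Nothing in the constraints forces step kappa before step beta — there is no chain from step kappa to step beta.
So a valid ordering placing step beta earlier than step kappa exists.

Yes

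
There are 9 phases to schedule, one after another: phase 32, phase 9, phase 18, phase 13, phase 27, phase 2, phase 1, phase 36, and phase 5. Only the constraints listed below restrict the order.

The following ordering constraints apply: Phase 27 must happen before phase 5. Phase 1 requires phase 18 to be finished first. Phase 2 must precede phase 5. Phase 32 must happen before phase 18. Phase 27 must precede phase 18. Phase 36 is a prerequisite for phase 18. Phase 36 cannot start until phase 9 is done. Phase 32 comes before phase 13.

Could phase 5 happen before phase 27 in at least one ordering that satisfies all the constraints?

There is a dependency chain phase 27 → phase 5, so phase 5 always comes after phase 27.
Hence phase 5 can never be scheduled before phase 27.

No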